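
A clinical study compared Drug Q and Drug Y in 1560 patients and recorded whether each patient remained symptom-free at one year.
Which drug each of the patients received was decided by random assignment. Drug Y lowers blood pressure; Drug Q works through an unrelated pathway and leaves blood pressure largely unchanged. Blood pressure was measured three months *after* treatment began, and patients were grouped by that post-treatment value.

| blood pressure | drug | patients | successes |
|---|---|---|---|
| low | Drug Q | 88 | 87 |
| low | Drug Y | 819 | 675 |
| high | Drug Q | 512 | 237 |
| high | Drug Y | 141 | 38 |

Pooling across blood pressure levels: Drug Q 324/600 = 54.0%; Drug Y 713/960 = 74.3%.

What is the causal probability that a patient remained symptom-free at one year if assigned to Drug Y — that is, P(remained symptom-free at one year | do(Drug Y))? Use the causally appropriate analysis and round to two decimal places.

0.74

Within every blood pressure level Drug Q has the higher rate, yet pooled Drug Y does — Simpson's reversal.
Blood pressure here is a post-treatment variable shaped by the drug; conditioning on it would introduce bias rather than remove it. The overall comparison is the causal one.
So P(outcome | do(Drug Y)) is just the pooled rate for Drug Y: 713/960 = 0.743.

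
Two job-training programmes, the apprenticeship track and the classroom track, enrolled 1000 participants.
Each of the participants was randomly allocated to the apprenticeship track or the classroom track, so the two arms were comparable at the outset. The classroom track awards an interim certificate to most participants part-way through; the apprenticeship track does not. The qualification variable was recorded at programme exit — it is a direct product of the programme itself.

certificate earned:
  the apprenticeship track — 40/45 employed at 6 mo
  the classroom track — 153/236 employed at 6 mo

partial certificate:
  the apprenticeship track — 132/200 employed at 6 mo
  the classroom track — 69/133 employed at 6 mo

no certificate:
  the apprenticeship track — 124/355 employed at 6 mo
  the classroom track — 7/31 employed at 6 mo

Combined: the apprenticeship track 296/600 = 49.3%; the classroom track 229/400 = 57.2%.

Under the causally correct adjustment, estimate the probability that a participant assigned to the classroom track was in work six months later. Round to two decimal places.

0.57

The stratified and pooled comparisons disagree (the apprenticeship track wins within each qualification attained during the programme; the classroom track wins overall), so the answer turns on the causal role of qualification attained during the programme.
Stratifying would compare programmes among participants the programmes themselves sorted into qualification attained during the programme groups — a form of selection on an intermediate. The unconditioned pooled rates give the total causal effect.
So P(outcome | do(the classroom track)) is just the pooled rate for the classroom track: 229/400 = 0.573.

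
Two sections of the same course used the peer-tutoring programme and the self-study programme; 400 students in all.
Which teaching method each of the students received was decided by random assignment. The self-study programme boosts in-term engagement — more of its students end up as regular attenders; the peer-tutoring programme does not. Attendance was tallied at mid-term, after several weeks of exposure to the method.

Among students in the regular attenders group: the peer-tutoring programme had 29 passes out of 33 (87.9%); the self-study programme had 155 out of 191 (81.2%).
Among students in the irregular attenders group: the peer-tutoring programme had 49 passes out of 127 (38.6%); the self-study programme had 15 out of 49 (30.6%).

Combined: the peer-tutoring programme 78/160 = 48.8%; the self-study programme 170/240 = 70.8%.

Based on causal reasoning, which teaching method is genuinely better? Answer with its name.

the self-study programme

The mid-term attendance-specific comparison favours the peer-tutoring programme throughout, but the pooled figures favour the self-study programme. The question is whether to condition on mid-term attendance.
Mid-term attendance here is a post-treatment variable shaped by the teaching method; conditioning on it would introduce bias rather than remove it. The overall comparison is the causal one.
Pooled: the peer-tutoring programme 48.8% vs the self-study programme 70.8%; the self-study programme is higher overall.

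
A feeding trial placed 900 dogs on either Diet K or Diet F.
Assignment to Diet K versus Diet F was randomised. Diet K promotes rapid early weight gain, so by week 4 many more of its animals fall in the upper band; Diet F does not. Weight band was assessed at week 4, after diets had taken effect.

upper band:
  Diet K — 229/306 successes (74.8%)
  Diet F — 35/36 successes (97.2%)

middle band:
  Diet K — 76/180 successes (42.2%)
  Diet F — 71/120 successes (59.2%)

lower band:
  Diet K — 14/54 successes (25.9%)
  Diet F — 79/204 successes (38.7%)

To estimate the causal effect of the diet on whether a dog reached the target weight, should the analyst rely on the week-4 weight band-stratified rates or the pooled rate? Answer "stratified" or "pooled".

pooled

Within every week-4 weight band level Diet F has the higher rate, yet pooled Diet K does — Simpson's reversal.
The distribution of week-4 weight band is itself part of what the diet does — it is an intermediate outcome. Holding it fixed would remove that part of the effect; the total effect is the pooled difference.
Pooled: Diet K 59.1% vs Diet F 51.4%; Diet K is higher overall.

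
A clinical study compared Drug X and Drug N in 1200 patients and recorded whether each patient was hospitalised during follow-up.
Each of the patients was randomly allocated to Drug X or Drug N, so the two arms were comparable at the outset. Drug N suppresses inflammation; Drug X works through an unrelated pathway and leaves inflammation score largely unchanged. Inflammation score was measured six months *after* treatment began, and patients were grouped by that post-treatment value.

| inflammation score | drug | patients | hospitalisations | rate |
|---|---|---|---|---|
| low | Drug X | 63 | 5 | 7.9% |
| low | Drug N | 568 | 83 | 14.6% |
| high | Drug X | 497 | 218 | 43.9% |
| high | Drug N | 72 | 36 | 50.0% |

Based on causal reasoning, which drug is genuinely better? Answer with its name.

Drug N

The stratified and pooled comparisons disagree (Drug X wins within each inflammation score; Drug N wins overall), so the answer turns on the causal role of inflammation score.
Stratifying would compare drugs among patients the drugs themselves sorted into inflammation score groups — a form of selection on an intermediate. The unconditioned pooled rates give the total causal effect.
Pooled: Drug X 39.8% vs Drug N 18.6%; Drug N is lower overall.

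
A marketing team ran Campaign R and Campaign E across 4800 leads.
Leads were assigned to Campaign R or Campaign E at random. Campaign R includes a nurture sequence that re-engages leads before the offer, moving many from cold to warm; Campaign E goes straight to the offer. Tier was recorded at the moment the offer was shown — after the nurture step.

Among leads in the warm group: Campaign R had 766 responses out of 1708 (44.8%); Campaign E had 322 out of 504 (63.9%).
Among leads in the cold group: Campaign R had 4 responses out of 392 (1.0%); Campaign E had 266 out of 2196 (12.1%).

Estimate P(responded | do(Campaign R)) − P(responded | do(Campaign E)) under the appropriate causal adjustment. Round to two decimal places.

+0.15

Engagement tier here is a post-treatment variable shaped by the campaign; conditioning on it would introduce bias rather than remove it. The overall comparison is the causal one.
The causal difference is the pooled difference: 0.367 − 0.218 = +0.149.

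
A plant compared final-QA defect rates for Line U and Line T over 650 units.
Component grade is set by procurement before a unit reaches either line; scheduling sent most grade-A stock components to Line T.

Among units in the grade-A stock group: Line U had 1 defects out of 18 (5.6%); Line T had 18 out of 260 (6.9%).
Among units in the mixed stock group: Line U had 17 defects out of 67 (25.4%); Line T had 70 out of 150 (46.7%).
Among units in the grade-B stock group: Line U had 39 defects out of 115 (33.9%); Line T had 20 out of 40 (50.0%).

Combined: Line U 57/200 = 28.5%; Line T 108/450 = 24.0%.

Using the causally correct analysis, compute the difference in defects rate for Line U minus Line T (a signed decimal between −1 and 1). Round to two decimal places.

-0.12

The imbalance in component grade arose from how units were allocated, not from anything the line did; and component grade independently affects the outcome. The pooled gap is confounded — condition on component grade.
Adjusting over the population distribution of component grade: 0.428·(0.056−0.069) + 0.334·(0.254−0.467) + 0.238·(0.339−0.500) = -0.115.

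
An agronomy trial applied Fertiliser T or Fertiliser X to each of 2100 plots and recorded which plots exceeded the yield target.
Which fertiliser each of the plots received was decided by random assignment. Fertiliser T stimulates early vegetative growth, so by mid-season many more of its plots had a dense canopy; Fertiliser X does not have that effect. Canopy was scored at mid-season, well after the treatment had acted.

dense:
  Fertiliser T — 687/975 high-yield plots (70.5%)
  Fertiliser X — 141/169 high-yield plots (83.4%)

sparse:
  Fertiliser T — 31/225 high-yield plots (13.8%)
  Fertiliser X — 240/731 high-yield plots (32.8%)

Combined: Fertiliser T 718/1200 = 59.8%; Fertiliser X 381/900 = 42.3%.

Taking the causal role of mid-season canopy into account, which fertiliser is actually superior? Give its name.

Mid-season canopy lies on the pathway fertiliser → mid-season canopy → outcome, so adjusting for it blocks the indirect effect. For the total causal effect of fertiliser, use the unadjusted pooled rates.
Pooled: Fertiliser T 59.8% vs Fertiliser X 42.3%; Fertiliser T is higher overall.

Fertiliser T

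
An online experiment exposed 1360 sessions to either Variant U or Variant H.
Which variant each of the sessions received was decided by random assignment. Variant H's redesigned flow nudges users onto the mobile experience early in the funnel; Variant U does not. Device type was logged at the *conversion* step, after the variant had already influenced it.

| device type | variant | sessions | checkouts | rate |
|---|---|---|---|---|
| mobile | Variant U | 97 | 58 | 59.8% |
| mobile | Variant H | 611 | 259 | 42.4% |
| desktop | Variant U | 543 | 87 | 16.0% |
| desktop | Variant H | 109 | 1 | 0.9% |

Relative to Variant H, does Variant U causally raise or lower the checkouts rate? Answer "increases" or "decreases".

decreases

Because the variant influences device type, device type is a post-treatment mediator, not a confounder. Stratifying on it would bias the estimate; the causal effect is the crude pooled difference.
Pooled: Variant U 22.7% vs Variant H 36.1%; Variant H is higher overall.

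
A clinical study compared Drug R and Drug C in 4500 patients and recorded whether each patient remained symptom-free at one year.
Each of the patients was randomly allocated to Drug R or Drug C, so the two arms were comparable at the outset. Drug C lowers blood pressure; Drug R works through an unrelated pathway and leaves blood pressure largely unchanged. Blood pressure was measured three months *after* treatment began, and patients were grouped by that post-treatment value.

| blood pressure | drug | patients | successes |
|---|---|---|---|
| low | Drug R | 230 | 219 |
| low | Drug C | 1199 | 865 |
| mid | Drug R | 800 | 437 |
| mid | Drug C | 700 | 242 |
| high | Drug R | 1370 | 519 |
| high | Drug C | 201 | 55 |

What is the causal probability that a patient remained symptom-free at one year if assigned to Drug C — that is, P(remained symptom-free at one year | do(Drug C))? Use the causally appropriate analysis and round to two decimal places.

0.55

Stratifying would compare drugs among patients the drugs themselves sorted into blood pressure groups — a form of selection on an intermediate. The unconditioned pooled rates give the total causal effect.
So P(outcome | do(Drug C)) is just the pooled rate for Drug C: 1162/2100 = 0.553.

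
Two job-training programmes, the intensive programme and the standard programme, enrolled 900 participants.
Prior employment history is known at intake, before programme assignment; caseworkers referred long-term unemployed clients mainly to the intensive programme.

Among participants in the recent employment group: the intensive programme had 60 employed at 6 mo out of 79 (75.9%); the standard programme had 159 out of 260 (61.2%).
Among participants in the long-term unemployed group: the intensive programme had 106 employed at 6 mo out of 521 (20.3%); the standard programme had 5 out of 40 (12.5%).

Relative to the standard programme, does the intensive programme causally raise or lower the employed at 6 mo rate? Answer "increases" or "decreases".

Prior employment history satisfies the back-door criterion: it is not a descendant of the programme, and it blocks the spurious path from programme to outcome. Adjusting for it (i.e., using the within-prior employment history rates) gives the causal effect.
Within each level — recent employment: 75.9% vs 61.2%; long-term unemployed: 20.3% vs 12.5% — the intensive programme is higher every time.

increases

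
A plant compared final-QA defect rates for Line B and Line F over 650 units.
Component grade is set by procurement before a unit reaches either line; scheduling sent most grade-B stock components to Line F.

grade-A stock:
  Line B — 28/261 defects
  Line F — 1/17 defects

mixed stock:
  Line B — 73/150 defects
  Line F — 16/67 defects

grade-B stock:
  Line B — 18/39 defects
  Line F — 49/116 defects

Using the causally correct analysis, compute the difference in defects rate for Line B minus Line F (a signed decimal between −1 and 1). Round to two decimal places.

The component grade-specific comparison favours Line F throughout, but the pooled figures favour Line B. The question is whether to condition on component grade.
Component grade is set before the line has any effect — it is not caused by the line — and it independently drives the outcome. That makes it a confounder, so the causal comparison is within component grade levels.
Adjusting over the population distribution of component grade: 0.428·(0.107−0.059) + 0.334·(0.487−0.239) + 0.238·(0.462−0.422) = +0.113.

+0.11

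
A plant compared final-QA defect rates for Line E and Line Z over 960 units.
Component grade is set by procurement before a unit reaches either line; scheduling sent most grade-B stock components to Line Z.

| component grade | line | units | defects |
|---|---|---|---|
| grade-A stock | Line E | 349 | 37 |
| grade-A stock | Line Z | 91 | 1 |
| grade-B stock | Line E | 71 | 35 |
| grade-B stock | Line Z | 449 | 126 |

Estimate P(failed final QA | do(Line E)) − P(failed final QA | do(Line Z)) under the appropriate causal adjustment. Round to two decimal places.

Since component grade is a pre-existing factor (not a product of the line) and it affects the outcome on its own, it is a confounder. The stratified rates, not the pooled rate, identify the causal effect.
Adjusting over the population distribution of component grade: 0.458·(0.106−0.011) + 0.542·(0.493−0.281) = +0.159.

+0.16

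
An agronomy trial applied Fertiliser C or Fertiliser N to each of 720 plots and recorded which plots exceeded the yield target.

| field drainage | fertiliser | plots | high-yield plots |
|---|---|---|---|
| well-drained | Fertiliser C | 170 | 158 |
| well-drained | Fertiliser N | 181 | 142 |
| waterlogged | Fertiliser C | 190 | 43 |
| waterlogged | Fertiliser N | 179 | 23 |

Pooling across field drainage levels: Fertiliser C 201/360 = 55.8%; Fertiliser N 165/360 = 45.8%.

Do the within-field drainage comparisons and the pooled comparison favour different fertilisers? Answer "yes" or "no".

Within each field drainage level (well-drained 92.9% vs 78.5%; waterlogged 22.6% vs 12.8%), Fertiliser C has the higher rate every time. Pooled: 55.8% vs 45.8% — Fertiliser C has the higher rate overall. They agree.

no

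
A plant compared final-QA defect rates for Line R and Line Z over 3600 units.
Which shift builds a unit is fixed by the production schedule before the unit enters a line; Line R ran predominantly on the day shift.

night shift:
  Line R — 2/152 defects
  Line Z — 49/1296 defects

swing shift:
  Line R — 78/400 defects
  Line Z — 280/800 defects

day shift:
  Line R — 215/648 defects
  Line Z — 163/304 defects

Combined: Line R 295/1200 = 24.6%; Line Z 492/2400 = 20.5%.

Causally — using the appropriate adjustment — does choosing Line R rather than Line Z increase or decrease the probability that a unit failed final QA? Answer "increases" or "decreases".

The stratified and pooled comparisons disagree (Line R wins within each shift; Line Z wins overall), so the answer turns on the causal role of shift.
Nothing the line does changes shift; the imbalance is an allocation artefact. With shift also predicting the outcome, the pooled figure is confounded, and the within-stratum comparison is the causal one.
Within each level — night shift: 1.3% vs 3.8%; swing shift: 19.5% vs 35.0%; day shift: 33.2% vs 53.6% — Line R is lower every time.

decreases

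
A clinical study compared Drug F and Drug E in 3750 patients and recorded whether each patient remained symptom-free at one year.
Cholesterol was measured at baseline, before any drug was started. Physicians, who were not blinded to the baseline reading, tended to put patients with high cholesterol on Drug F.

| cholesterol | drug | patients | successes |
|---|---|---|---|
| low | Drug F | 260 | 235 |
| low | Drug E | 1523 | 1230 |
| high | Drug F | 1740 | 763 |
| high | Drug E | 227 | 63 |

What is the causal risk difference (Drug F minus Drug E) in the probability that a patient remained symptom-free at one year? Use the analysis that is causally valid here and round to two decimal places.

+0.13

Cholesterol differs across drugs for reasons unrelated to any effect of the drug itself, and it separately predicts the outcome — a classic confounder. We must compare within cholesterol levels.
Adjusting over the population distribution of cholesterol: 0.475·(0.904−0.808) + 0.525·(0.439−0.278) = +0.130.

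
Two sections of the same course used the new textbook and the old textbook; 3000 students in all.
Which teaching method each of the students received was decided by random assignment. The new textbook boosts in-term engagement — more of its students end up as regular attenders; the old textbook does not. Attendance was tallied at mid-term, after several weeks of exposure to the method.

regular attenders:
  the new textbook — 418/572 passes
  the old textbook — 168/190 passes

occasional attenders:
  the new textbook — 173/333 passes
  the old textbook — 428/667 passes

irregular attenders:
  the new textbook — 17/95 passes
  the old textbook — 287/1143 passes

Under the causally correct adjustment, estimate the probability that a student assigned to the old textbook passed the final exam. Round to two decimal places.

Mid-term attendance is recorded after the teaching method and is itself shifted by it — it sits on the causal path from teaching method to outcome. Conditioning on a mediator would strip out part of the effect we want; the pooled comparison gives the total causal effect.
So P(outcome | do(the old textbook)) is just the pooled rate for the old textbook: 883/2000 = 0.442.

0.44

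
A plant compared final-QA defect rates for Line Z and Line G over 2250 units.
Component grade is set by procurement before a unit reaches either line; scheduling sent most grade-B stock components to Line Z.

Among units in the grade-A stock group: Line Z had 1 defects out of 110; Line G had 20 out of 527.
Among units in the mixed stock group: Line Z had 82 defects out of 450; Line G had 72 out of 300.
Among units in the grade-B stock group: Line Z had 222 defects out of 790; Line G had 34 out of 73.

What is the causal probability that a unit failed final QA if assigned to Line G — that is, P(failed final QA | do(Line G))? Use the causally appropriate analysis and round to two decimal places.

0.27

Since component grade is a pre-existing factor (not a product of the line) and it affects the outcome on its own, it is a confounder. The stratified rates, not the pooled rate, identify the causal effect.
Standardising Line G to the population component grade mix: 0.283·20/527 + 0.333·72/300 + 0.384·34/73 = 0.269.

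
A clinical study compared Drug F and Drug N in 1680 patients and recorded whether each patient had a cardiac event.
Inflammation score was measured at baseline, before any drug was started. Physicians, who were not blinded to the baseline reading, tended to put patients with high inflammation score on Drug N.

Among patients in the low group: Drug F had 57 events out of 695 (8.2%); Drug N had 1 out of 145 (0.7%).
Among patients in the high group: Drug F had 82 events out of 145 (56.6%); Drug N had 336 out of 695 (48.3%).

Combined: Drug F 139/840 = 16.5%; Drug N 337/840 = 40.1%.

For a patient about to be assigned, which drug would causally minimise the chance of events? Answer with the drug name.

Drug N

Drug N is lower inside every inflammation score stratum but Drug F is lower in aggregate. Whether to stratify depends on how inflammation score relates to the drug.
Here inflammation score is a common cause — it drives both which drug a case falls under and the outcome. The crude comparison mixes populations; the stratum-specific rates are the causally relevant ones.
Within each level — low: 8.2% vs 0.7%; high: 56.6% vs 48.3% — Drug N is lower every time.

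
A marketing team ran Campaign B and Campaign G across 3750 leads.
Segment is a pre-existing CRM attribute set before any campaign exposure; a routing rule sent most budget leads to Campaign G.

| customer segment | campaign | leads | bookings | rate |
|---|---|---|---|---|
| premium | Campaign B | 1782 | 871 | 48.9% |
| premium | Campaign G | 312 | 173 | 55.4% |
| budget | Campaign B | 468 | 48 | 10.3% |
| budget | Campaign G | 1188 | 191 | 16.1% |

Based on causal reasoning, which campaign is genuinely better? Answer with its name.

Campaign G

Nothing the campaign does changes customer segment; the imbalance is an allocation artefact. With customer segment also predicting the outcome, the pooled figure is confounded, and the within-stratum comparison is the causal one.
Within each level — premium: 48.9% vs 55.4%; budget: 10.3% vs 16.1% — Campaign G is higher every time.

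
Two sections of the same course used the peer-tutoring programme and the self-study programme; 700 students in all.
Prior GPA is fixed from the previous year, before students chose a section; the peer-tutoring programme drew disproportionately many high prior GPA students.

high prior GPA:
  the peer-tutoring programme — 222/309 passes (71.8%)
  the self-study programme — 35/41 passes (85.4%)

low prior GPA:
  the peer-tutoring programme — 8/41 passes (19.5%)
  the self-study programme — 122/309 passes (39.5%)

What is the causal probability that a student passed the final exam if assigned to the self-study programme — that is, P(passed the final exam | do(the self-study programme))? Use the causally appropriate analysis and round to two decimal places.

the self-study programme is higher inside every prior GPA band stratum but the peer-tutoring programme is higher in aggregate. Whether to stratify depends on how prior GPA band relates to the teaching method.
Here prior GPA band is a common cause — it drives both which teaching method a case falls under and the outcome. The crude comparison mixes populations; the stratum-specific rates are the causally relevant ones.
Standardising the self-study programme to the population prior GPA band mix: 0.500·35/41 + 0.500·122/309 = 0.624.

0.62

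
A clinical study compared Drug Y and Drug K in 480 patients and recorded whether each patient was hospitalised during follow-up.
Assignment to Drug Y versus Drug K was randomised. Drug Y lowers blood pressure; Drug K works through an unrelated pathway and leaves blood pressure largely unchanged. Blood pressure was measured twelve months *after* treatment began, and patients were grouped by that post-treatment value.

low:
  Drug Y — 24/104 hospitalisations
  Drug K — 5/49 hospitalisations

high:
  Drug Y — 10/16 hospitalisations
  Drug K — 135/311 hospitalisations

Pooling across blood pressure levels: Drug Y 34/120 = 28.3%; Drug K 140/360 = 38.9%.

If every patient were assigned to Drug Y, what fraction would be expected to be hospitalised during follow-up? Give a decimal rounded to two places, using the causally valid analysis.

Blood pressure is downstream of the drug. One should not condition on a consequence of treatment, so the overall rates are the right comparison.
So P(outcome | do(Drug Y)) is just the pooled rate for Drug Y: 34/120 = 0.283.

0.28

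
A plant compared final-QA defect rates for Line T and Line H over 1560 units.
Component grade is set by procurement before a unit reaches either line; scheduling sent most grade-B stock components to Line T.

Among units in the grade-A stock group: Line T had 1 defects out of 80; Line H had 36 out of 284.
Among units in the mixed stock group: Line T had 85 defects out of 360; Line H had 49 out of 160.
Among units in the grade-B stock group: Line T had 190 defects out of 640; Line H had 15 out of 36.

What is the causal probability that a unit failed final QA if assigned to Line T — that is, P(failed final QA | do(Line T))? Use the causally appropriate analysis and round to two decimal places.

The component grade-specific comparison favours Line T throughout, but the pooled figures favour Line H. The question is whether to condition on component grade.
Nothing the line does changes component grade; the imbalance is an allocation artefact. With component grade also predicting the outcome, the pooled figure is confounded, and the within-stratum comparison is the causal one.
Standardising Line T to the population component grade mix: 0.233·1/80 + 0.333·85/360 + 0.433·190/640 = 0.210.

0.21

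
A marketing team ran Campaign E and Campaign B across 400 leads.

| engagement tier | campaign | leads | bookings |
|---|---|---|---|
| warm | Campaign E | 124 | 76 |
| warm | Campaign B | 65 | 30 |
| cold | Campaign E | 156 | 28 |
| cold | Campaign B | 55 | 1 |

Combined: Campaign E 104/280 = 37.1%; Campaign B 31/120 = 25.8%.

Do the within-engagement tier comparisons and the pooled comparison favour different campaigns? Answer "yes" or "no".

Within each engagement tier level (warm 61.3% vs 46.2%; cold 17.9% vs 1.8%), Campaign E has the higher rate every time. Pooled: 37.1% vs 25.8% — Campaign E has the higher rate overall. They agree.

no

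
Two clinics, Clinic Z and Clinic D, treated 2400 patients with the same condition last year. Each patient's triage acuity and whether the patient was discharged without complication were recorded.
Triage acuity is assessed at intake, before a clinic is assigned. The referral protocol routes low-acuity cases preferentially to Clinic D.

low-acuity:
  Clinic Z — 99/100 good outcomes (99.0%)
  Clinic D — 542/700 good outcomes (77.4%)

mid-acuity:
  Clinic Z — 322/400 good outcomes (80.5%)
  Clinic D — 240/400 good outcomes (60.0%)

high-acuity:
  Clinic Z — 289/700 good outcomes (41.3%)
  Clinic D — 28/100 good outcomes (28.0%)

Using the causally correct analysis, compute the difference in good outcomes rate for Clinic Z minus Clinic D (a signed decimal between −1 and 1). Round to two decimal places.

The stratified and pooled comparisons disagree (Clinic Z wins within each triage acuity; Clinic D wins overall), so the answer turns on the causal role of triage acuity.
Since triage acuity is a pre-existing factor (not a product of the clinic) and it affects the outcome on its own, it is a confounder. The stratified rates, not the pooled rate, identify the causal effect.
Adjusting over the population distribution of triage acuity: 0.333·(0.990−0.774) + 0.333·(0.805−0.600) + 0.333·(0.413−0.280) = +0.185.

+0.18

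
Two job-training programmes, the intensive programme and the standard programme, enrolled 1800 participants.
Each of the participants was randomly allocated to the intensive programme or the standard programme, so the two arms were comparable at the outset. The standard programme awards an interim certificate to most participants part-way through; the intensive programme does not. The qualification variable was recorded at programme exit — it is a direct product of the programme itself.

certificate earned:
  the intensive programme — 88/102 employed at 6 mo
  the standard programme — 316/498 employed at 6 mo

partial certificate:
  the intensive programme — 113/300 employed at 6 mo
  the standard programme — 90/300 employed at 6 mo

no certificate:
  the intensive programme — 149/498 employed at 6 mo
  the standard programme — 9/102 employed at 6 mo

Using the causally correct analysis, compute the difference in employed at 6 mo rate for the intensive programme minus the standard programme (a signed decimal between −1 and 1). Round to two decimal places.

The qualification attained during the programme-specific comparison favours the intensive programme throughout, but the pooled figures favour the standard programme. The question is whether to condition on qualification attained during the programme.
Stratifying would compare programmes among participants the programmes themselves sorted into qualification attained during the programme groups — a form of selection on an intermediate. The unconditioned pooled rates give the total causal effect.
The causal difference is the pooled difference: 0.389 − 0.461 = -0.072.

-0.07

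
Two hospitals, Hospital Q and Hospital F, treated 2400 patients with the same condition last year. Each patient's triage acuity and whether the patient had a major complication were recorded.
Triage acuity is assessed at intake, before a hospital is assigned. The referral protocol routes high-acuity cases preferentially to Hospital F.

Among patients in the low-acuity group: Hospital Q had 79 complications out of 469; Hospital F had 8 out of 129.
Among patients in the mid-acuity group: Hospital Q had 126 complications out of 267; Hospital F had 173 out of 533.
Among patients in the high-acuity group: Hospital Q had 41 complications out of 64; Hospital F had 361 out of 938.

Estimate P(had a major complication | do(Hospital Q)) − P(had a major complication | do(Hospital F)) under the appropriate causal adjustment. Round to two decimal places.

The triage acuity-specific comparison favours Hospital F throughout, but the pooled figures favour Hospital Q. The question is whether to condition on triage acuity.
Triage acuity differs across hospitals for reasons unrelated to any effect of the hospital itself, and it separately predicts the outcome — a classic confounder. We must compare within triage acuity levels.
Adjusting over the population distribution of triage acuity: 0.249·(0.168−0.062) + 0.333·(0.472−0.325) + 0.417·(0.641−0.385) = +0.182.

+0.18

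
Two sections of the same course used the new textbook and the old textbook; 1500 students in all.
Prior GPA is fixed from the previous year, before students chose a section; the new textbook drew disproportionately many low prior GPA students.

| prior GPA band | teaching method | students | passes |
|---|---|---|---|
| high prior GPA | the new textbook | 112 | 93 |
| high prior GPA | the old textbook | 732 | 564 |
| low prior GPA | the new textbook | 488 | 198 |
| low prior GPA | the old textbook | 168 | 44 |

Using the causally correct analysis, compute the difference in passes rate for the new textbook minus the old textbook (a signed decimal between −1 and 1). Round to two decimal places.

The stratified and pooled comparisons disagree (the new textbook wins within each prior GPA band; the old textbook wins overall), so the answer turns on the causal role of prior GPA band.
Nothing the teaching method does changes prior GPA band; the imbalance is an allocation artefact. With prior GPA band also predicting the outcome, the pooled figure is confounded, and the within-stratum comparison is the causal one.
Adjusting over the population distribution of prior GPA band: 0.563·(0.830−0.770) + 0.437·(0.406−0.262) = +0.097.

+0.10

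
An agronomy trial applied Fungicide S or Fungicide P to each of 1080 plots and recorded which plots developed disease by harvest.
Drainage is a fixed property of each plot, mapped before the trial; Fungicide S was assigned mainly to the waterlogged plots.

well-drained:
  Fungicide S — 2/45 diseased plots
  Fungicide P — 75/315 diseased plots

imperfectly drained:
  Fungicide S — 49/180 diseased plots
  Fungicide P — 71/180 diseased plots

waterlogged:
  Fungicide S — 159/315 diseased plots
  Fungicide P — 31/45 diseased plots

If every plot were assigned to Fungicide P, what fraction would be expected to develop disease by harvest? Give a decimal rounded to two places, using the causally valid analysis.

0.44

Here field drainage is a common cause — it drives both which fungicide a case falls under and the outcome. The crude comparison mixes populations; the stratum-specific rates are the causally relevant ones.
Standardising Fungicide P to the population field drainage mix: 0.333·75/315 + 0.333·71/180 + 0.333·31/45 = 0.440.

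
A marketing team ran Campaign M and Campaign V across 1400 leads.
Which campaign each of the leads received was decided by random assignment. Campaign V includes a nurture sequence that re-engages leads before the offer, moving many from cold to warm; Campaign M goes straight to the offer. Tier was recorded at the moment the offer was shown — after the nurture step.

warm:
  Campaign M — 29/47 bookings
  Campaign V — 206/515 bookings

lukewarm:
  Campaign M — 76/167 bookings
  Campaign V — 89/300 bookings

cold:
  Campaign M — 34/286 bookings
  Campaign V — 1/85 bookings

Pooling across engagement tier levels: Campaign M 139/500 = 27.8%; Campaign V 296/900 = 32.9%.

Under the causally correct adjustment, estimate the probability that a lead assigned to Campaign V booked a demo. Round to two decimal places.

0.33

Engagement tier is recorded after the campaign and is itself shifted by it — it sits on the causal path from campaign to outcome. Conditioning on a mediator would strip out part of the effect we want; the pooled comparison gives the total causal effect.
So P(outcome | do(Campaign V)) is just the pooled rate for Campaign V: 296/900 = 0.329.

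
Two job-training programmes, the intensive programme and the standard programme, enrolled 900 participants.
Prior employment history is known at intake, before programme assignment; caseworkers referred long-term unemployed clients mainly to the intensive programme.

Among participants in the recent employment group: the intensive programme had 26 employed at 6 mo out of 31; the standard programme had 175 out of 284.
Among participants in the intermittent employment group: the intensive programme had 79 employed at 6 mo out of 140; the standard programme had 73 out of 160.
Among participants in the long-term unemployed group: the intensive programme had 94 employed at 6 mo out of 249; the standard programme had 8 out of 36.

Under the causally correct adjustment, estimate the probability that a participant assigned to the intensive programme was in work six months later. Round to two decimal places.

the intensive programme is higher inside every prior employment history stratum but the standard programme is higher in aggregate. Whether to stratify depends on how prior employment history relates to the programme.
Prior employment history is set before the programme has any effect — it is not caused by the programme — and it independently drives the outcome. That makes it a confounder, so the causal comparison is within prior employment history levels.
Standardising the intensive programme to the population prior employment history mix: 0.350·26/31 + 0.333·79/140 + 0.317·94/249 = 0.601.

0.60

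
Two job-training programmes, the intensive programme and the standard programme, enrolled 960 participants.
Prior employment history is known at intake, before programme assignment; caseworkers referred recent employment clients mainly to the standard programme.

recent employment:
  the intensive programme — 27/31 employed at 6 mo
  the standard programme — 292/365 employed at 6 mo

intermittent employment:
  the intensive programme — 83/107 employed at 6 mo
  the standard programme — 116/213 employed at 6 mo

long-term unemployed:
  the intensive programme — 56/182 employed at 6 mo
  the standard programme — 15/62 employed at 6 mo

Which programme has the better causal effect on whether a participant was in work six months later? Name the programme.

The imbalance in prior employment history arose from how participants were allocated, not from anything the programme did; and prior employment history independently affects the outcome. The pooled gap is confounded — condition on prior employment history.
Within each level — recent employment: 87.1% vs 80.0%; intermittent employment: 77.6% vs 54.5%; long-term unemployed: 30.8% vs 24.2% — the intensive programme is higher every time.

the intensive programme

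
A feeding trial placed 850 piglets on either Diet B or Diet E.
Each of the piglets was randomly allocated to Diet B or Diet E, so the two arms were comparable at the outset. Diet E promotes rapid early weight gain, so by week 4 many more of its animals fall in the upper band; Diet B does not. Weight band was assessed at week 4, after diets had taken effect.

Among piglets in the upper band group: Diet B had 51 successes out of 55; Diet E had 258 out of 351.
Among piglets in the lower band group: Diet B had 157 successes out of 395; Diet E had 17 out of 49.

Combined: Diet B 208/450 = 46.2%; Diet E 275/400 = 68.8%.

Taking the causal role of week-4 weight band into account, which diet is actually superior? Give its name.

Diet E

Diet B is higher inside every week-4 weight band stratum but Diet E is higher in aggregate. Whether to stratify depends on how week-4 weight band relates to the diet.
Week-4 weight band here is a post-treatment variable shaped by the diet; conditioning on it would introduce bias rather than remove it. The overall comparison is the causal one.
Pooled: Diet B 46.2% vs Diet E 68.8%; Diet E is higher overall.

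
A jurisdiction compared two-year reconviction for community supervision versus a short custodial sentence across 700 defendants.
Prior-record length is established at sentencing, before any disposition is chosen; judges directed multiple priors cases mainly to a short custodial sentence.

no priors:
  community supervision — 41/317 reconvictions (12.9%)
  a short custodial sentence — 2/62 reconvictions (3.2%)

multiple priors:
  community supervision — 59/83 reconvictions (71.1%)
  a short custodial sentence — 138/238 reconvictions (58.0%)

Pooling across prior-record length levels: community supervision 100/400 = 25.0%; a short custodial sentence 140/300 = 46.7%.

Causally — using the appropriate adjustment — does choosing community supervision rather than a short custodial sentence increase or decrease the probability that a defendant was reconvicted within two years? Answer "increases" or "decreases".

The imbalance in prior-record length arose from how defendants were allocated, not from anything the disposition did; and prior-record length independently affects the outcome. The pooled gap is confounded — condition on prior-record length.
Within each level — no priors: 12.9% vs 3.2%; multiple priors: 71.1% vs 58.0% — a short custodial sentence is lower every time.

increases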